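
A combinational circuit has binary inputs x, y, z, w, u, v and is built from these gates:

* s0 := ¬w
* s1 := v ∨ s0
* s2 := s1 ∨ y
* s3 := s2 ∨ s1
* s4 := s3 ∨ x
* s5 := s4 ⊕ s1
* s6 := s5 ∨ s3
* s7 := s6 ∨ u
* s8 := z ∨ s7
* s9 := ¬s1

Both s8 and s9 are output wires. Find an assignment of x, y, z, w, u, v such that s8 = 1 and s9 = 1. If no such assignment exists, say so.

Check with x=0, y=0, z=0, w=1, u=1, v=0:
s0 = ¬w = ¬1 = 0
s1 = v ∨ s0 = 0 ∨ 0 = 0
s2 = s1 ∨ y = 0 ∨ 0 = 0
s3 = s2 ∨ s1 = 0 ∨ 0 = 0
s4 = s3 ∨ x = 0 ∨ 0 = 0
s5 = s4 ⊕ s1 = 0 ⊕ 0 = 0
s6 = s5 ∨ s3 = 0 ∨ 0 = 0
s7 = s6 ∨ u = 0 ∨ 1 = 1
s8 = z ∨ s7 = 0 ∨ 1 = 1
s9 = ¬s1 = ¬0 = 1
So s8 = 1 and s9 = 1.

x=0, y=0, z=0, w=1, u=1, v=0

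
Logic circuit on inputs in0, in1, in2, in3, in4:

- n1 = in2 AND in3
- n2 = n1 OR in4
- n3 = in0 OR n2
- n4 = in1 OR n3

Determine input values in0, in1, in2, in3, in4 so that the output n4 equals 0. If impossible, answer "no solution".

n4 = in1 OR n3 must be 0, so both in1 = 0 and n3 = 0.
n3 = in0 OR n2 must be 0, so both in0 = 0 and n2 = 0.
n2 = n1 OR in4 must be 0, so both n1 = 0 and in4 = 0.
Check with in0=0, in1=0, in2=0, in3=1, in4=0:
n1 = in2 AND in3 = 0 AND 1 = 0
n2 = n1 OR in4 = 0 OR 0 = 0
n3 = in0 OR n2 = 0 OR 0 = 0
n4 = in1 OR n3 = 0 OR 0 = 0
So n4 = 0 as required.

in0=0, in1=0, in2=0, in3=1, in4=0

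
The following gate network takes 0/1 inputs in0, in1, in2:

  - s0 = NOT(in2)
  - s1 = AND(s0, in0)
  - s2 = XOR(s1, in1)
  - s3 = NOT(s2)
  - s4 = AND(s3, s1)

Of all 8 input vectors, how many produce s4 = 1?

1

s4 = AND(s3, s1) must be 1, so both s3 = 1 and s1 = 1.
Enumerating the 8 input combinations, 1 give s4 = 1 and 7 give s4 = 0.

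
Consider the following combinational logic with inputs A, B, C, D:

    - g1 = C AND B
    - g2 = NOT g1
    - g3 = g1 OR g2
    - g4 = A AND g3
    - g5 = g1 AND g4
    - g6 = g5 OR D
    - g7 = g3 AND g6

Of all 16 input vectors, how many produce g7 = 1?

g7 = g3 AND g6 must be 1, so both g3 = 1 and g6 = 1.
Enumerating the 16 input combinations, 9 give g7 = 1 and 7 give g7 = 0.

9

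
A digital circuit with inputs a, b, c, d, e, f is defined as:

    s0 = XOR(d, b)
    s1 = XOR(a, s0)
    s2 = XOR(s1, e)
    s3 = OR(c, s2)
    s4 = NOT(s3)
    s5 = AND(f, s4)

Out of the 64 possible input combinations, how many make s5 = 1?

8

s5 = AND(f, s4) must be 1, so both f = 1 and s4 = 1.
s4 = NOT(s3) must be 1, so s3 = 0.
Enumerating the 64 input combinations, 8 give s5 = 1 and 56 give s5 = 0.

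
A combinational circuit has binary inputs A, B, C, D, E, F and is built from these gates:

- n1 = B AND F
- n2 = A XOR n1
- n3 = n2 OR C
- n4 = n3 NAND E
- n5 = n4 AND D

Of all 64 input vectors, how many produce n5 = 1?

n5 = n4 AND D must be 1, so both n4 = 1 and D = 1.
n4 = n3 NAND E must be 1, so at least one of n3, E is 0.
Enumerating the 64 input combinations, 20 give n5 = 1 and 44 give n5 = 0.

20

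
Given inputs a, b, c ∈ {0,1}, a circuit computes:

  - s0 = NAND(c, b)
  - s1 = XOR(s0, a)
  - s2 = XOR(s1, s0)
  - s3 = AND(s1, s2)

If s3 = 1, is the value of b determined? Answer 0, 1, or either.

1

s3 = AND(s1, s2) must be 1, so both s1 = 1 and s2 = 1.
Every assignment with s3 = 1 has b = 1; there are 1 such assignment(s).
  a=1, b=1, c=1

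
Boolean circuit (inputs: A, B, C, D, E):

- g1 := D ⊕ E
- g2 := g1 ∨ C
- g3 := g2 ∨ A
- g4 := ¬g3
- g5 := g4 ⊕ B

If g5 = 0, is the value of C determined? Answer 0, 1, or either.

Both values of C occur among assignments with g5 = 0:
  C=0: A=0, B=0, C=0, D=0, E=1
  C=1: A=0, B=0, C=1, D=0, E=0

either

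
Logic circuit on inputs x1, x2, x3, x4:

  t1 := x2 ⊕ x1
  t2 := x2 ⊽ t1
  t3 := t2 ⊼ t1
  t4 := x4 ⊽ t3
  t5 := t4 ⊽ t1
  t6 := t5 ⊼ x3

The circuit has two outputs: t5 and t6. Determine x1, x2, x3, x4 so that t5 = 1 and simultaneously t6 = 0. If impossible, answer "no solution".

x1=0 x2=0 x3=1 x4=0

Check with x1=0 x2=0 x3=1 x4=0:
t1 = x2 ⊕ x1 = 0 ⊕ 0 = 0
t2 = x2 ⊽ t1 = 0 ⊽ 0 = 1
t3 = t2 ⊼ t1 = 1 ⊼ 0 = 1
t4 = x4 ⊽ t3 = 0 ⊽ 1 = 0
t5 = t4 ⊽ t1 = 0 ⊽ 0 = 1
t6 = t5 ⊼ x3 = 1 ⊼ 1 = 0
So t5 = 1 and t6 = 0.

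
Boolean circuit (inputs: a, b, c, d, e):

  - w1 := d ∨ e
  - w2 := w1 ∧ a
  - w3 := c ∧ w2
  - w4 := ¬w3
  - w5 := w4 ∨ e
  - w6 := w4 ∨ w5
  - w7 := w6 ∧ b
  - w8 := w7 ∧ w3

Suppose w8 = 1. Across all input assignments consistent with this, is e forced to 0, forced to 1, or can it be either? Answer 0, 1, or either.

1

w8 = w7 ∧ w3 must be 1, so both w7 = 1 and w3 = 1.
Every assignment with w8 = 1 has e = 1; there are 2 such assignment(s).
  a=1, b=1, c=1, d=0, e=1
  a=1, b=1, c=1, d=1, e=1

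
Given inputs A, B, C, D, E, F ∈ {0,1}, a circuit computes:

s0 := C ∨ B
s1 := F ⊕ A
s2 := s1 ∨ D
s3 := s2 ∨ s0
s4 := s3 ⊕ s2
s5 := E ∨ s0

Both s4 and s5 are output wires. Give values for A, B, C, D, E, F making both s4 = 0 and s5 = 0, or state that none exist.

Check with A=1 B=0 C=0 D=0 E=0 F=1:
s0 = C ∨ B = 0 ∨ 0 = 0
s1 = F ⊕ A = 1 ⊕ 1 = 0
s2 = s1 ∨ D = 0 ∨ 0 = 0
s3 = s2 ∨ s0 = 0 ∨ 0 = 0
s4 = s3 ⊕ s2 = 0 ⊕ 0 = 0
s5 = E ∨ s0 = 0 ∨ 0 = 0
So s4 = 0 and s5 = 0.

A=1 B=0 C=0 D=0 E=0 F=1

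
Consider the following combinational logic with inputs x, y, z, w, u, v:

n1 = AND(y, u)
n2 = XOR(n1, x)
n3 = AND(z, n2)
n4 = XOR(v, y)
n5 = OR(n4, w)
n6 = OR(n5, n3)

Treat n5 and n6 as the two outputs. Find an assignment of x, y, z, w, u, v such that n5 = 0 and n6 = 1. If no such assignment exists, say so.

Check with x=1 y=0 z=1 w=0 u=1 v=0:
n1 = AND(y, u) = AND(0, 1) = 0
n2 = XOR(n1, x) = XOR(0, 1) = 1
n3 = AND(z, n2) = AND(1, 1) = 1
n4 = XOR(v, y) = XOR(0, 0) = 0
n5 = OR(n4, w) = OR(0, 0) = 0
n6 = OR(n5, n3) = OR(0, 1) = 1
So n5 = 0 and n6 = 1.

x=1 y=0 z=1 w=0 u=1 v=0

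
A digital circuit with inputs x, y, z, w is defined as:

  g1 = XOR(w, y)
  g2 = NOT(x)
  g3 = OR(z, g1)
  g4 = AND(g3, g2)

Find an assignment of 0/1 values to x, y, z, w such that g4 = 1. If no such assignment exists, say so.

x=0 y=0 z=1 w=1

g4 = AND(g3, g2) must be 1, so both g3 = 1 and g2 = 1.
Check with x=0 y=0 z=1 w=1:
g1 = XOR(w, y) = XOR(1, 0) = 1
g2 = NOT(x) = NOT 0 = 1
g3 = OR(z, g1) = OR(1, 1) = 1
g4 = AND(g3, g2) = AND(1, 1) = 1
So g4 = 1 as required.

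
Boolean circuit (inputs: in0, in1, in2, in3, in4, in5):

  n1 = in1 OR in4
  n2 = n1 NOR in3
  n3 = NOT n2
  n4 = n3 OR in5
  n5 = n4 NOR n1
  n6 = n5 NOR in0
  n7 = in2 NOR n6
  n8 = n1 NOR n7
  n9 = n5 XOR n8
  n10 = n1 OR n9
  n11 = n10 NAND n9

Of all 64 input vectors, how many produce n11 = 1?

n11 = n10 NAND n9 must be 1, so at least one of n10, n9 is 0.
Enumerating the 64 input combinations, 53 give n11 = 1 and 11 give n11 = 0.

53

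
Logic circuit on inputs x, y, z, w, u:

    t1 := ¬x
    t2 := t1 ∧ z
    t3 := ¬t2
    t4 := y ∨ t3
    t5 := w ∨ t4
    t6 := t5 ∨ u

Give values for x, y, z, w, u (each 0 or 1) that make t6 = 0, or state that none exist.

t6 = t5 ∨ u must be 0, so both t5 = 0 and u = 0.
t5 = w ∨ t4 must be 0, so both w = 0 and t4 = 0.
t4 = y ∨ t3 must be 0, so both y = 0 and t3 = 0.
Check with x=0 y=0 z=1 w=0 u=0:
t1 = ¬x = ¬0 = 1
t2 = t1 ∧ z = 1 ∧ 1 = 1
t3 = ¬t2 = ¬1 = 0
t4 = y ∨ t3 = 0 ∨ 0 = 0
t5 = w ∨ t4 = 0 ∨ 0 = 0
t6 = t5 ∨ u = 0 ∨ 0 = 0
So t6 = 0 as required.

x=0 y=0 z=1 w=0 u=0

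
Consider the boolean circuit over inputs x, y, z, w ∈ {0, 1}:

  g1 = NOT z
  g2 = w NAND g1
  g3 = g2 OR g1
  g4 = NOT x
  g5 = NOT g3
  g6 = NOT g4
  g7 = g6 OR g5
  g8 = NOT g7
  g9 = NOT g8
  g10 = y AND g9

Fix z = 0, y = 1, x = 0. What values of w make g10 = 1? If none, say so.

no solution exists

With z = 0, y = 1, x = 0 fixed, none of the 2 settings of w give g10 = 1.
For example, with w=0:
g1 = NOT z = NOT 0 = 1
g2 = w NAND g1 = 0 NAND 1 = 1
g3 = g2 OR g1 = 1 OR 1 = 1
g4 = NOT x = NOT 0 = 1
g5 = NOT g3 = NOT 1 = 0
g6 = NOT g4 = NOT 1 = 0
g7 = g6 OR g5 = 0 OR 0 = 0
g8 = NOT g7 = NOT 0 = 1
g9 = NOT g8 = NOT 1 = 0
g10 = y AND g9 = 1 AND 0 = 0
giving g10 = 0 ≠ 1.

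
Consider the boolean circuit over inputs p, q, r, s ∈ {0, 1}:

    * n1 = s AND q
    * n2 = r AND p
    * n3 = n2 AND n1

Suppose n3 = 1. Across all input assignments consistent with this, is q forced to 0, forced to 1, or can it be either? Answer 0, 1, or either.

1

n3 = n2 AND n1 must be 1, so both n2 = 1 and n1 = 1.
Every assignment with n3 = 1 has q = 1; there are 1 such assignment(s).
  p=1, q=1, r=1, s=1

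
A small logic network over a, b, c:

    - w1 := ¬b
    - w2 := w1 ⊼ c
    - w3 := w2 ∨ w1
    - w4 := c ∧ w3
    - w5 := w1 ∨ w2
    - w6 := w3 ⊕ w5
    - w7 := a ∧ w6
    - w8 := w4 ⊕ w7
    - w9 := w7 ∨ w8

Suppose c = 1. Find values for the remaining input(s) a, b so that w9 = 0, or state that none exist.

no solution exists

With c = 1 fixed, none of the 4 settings of a, b give w9 = 0.
For example, with a=0, b=1:
w1 = ¬b = ¬1 = 0
w2 = w1 ⊼ c = 0 ⊼ 1 = 1
w3 = w2 ∨ w1 = 1 ∨ 0 = 1
w4 = c ∧ w3 = 1 ∧ 1 = 1
w5 = w1 ∨ w2 = 0 ∨ 1 = 1
w6 = w3 ⊕ w5 = 1 ⊕ 1 = 0
w7 = a ∧ w6 = 0 ∧ 0 = 0
w8 = w4 ⊕ w7 = 1 ⊕ 0 = 1
w9 = w7 ∨ w8 = 0 ∨ 1 = 1
giving w9 = 1 ≠ 0.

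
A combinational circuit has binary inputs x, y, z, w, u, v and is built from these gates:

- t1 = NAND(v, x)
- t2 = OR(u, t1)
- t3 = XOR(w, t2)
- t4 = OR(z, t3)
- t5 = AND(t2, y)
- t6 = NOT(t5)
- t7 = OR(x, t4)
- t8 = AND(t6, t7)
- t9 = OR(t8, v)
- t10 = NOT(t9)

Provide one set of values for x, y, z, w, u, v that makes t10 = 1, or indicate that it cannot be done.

t10 = NOT(t9) must be 1, so t9 = 0.
t9 = OR(t8, v) must be 0, so both t8 = 0 and v = 0.
t8 = AND(t6, t7) must be 0, so at least one of t6, t7 is 0.
Check with x=0, y=1, z=1, w=0, u=0, v=0:
t1 = NAND(v, x) = NAND(0, 0) = 1
t2 = OR(u, t1) = OR(0, 1) = 1
t3 = XOR(w, t2) = XOR(0, 1) = 1
t4 = OR(z, t3) = OR(1, 1) = 1
t5 = AND(t2, y) = AND(1, 1) = 1
t6 = NOT(t5) = NOT 1 = 0
t7 = OR(x, t4) = OR(0, 1) = 1
t8 = AND(t6, t7) = AND(0, 1) = 0
t9 = OR(t8, v) = OR(0, 0) = 0
t10 = NOT(t9) = NOT 0 = 1
So t10 = 1 as required.

x=0, y=1, z=1, w=0, u=0, v=0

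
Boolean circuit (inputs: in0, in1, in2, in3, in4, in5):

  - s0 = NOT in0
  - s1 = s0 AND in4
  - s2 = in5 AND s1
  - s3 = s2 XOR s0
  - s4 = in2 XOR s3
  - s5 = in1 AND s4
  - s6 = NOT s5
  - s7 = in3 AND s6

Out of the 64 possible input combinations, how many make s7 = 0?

40

s7 = in3 AND s6 must be 0, so at least one of in3, s6 is 0.
Enumerating the 64 input combinations, 40 give s7 = 0 and 24 give s7 = 1.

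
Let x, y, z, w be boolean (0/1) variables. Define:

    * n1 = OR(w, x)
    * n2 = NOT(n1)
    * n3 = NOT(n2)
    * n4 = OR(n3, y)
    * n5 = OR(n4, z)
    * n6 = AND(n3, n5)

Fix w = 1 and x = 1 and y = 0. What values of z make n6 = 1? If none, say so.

z=0

Check with w = 1 and x = 1 and y = 0 and z=0:
n1 = OR(w, x) = OR(1, 1) = 1
n2 = NOT(n1) = NOT 1 = 0
n3 = NOT(n2) = NOT 0 = 1
n4 = OR(n3, y) = OR(1, 0) = 1
n5 = OR(n4, z) = OR(1, 0) = 1
n6 = AND(n3, n5) = AND(1, 1) = 1
So n6 = 1.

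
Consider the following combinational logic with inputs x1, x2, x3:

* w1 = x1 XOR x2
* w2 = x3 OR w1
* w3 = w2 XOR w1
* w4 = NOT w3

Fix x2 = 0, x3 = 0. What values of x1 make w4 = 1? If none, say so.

x1=0

w4 = NOT w3 must be 1, so w3 = 0.
Check with x2 = 0, x3 = 0 and x1=0:
w1 = x1 XOR x2 = 0 XOR 0 = 0
w2 = x3 OR w1 = 0 OR 0 = 0
w3 = w2 XOR w1 = 0 XOR 0 = 0
w4 = NOT w3 = NOT 0 = 1
So w4 = 1.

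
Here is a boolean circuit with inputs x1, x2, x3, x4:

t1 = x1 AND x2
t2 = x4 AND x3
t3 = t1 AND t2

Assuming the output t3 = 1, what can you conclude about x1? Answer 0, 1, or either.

t3 = t1 AND t2 must be 1, so both t1 = 1 and t2 = 1.
Every assignment with t3 = 1 has x1 = 1; there are 1 such assignment(s).
  x1=1, x2=1, x3=1, x4=1

1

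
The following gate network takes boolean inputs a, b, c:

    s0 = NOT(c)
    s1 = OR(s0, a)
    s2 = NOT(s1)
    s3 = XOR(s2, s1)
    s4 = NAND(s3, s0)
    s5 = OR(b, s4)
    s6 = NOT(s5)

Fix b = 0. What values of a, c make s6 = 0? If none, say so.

a=0 c=1

s6 = NOT(s5) must be 0, so s5 = 1.
s5 = OR(b, s4) must be 1, so at least one of b, s4 is 1.
Check with b = 0 and a=0, c=1:
s0 = NOT(c) = NOT 1 = 0
s1 = OR(s0, a) = OR(0, 0) = 0
s2 = NOT(s1) = NOT 0 = 1
s3 = XOR(s2, s1) = XOR(1, 0) = 1
s4 = NAND(s3, s0) = NAND(1, 0) = 1
s5 = OR(b, s4) = OR(0, 1) = 1
s6 = NOT(s5) = NOT 1 = 0
So s6 = 0.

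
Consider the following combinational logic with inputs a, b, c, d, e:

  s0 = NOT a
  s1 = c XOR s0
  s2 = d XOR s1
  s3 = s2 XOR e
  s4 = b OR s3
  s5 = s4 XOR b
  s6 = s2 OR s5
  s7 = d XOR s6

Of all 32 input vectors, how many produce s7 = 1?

16

s7 = d XOR s6 must be 1, so d and s6 differ.
Enumerating the 32 input combinations, 16 give s7 = 1 and 16 give s7 = 0.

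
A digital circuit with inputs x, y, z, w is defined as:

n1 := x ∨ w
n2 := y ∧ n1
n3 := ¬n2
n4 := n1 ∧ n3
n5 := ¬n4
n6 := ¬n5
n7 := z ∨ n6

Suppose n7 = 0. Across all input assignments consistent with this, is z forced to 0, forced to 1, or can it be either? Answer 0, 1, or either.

n7 = z ∨ n6 must be 0, so both z = 0 and n6 = 0.
n6 = ¬n5 must be 0, so n5 = 1.
Every assignment with n7 = 0 has z = 0; there are 5 such assignment(s).

0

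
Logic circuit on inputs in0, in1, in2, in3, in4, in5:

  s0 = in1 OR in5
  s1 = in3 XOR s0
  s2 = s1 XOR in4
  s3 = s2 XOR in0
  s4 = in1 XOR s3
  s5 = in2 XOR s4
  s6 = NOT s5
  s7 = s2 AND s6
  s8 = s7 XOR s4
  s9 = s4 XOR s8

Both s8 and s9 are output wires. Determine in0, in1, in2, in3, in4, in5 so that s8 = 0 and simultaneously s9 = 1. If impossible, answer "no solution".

Check with in0=1, in1=1, in2=1, in3=1, in4=1, in5=0:
s0 = in1 OR in5 = 1 OR 0 = 1
s1 = in3 XOR s0 = 1 XOR 1 = 0
s2 = s1 XOR in4 = 0 XOR 1 = 1
s3 = s2 XOR in0 = 1 XOR 1 = 0
s4 = in1 XOR s3 = 1 XOR 0 = 1
s5 = in2 XOR s4 = 1 XOR 1 = 0
s6 = NOT s5 = NOT 0 = 1
s7 = s2 AND s6 = 1 AND 1 = 1
s8 = s7 XOR s4 = 1 XOR 1 = 0
s9 = s4 XOR s8 = 1 XOR 0 = 1
So s8 = 0 and s9 = 1.

in0=1, in1=1, in2=1, in3=1, in4=1, in5=0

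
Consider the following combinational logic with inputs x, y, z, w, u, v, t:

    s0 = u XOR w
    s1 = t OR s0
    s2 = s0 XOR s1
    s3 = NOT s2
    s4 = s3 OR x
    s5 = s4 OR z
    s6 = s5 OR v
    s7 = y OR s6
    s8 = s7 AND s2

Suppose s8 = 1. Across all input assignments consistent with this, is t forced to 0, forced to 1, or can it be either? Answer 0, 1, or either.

1

s8 = s7 AND s2 must be 1, so both s7 = 1 and s2 = 1.
s7 = y OR s6 must be 1, so at least one of y, s6 is 1.
Every assignment with s8 = 1 has t = 1; there are 30 such assignment(s).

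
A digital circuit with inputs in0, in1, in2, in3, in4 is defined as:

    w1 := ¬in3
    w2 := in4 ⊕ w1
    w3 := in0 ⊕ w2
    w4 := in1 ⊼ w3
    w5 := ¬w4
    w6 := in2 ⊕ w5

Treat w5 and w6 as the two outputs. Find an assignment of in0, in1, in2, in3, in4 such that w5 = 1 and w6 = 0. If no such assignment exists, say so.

Check with in0=1 in1=1 in2=1 in3=1 in4=0:
w1 = ¬in3 = ¬1 = 0
w2 = in4 ⊕ w1 = 0 ⊕ 0 = 0
w3 = in0 ⊕ w2 = 1 ⊕ 0 = 1
w4 = in1 ⊼ w3 = 1 ⊼ 1 = 0
w5 = ¬w4 = ¬0 = 1
w6 = in2 ⊕ w5 = 1 ⊕ 1 = 0
So w5 = 1 and w6 = 0.

in0=1 in1=1 in2=1 in3=1 in4=0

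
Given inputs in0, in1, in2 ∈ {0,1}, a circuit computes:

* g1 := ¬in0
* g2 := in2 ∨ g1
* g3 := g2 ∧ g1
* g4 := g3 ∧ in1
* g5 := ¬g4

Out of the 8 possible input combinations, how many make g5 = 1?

g5 = ¬g4 must be 1, so g4 = 0.
g4 = g3 ∧ in1 must be 0, so at least one of g3, in1 is 0.
Satisfying assignments:
  in0=0, in1=0, in2=0
  in0=0, in1=0, in2=1
  in0=1, in1=0, in2=0
  in0=1, in1=0, in2=1
  in0=1, in1=1, in2=0
  in0=1, in1=1, in2=1

6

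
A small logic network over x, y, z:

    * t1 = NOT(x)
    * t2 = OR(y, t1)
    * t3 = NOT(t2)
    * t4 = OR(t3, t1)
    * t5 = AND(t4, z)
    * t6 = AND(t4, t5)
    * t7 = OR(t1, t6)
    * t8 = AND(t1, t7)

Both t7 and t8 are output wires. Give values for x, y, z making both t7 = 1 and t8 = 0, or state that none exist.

Check with x=1 y=0 z=1:
t1 = NOT(x) = NOT 1 = 0
t2 = OR(y, t1) = OR(0, 0) = 0
t3 = NOT(t2) = NOT 0 = 1
t4 = OR(t3, t1) = OR(1, 0) = 1
t5 = AND(t4, z) = AND(1, 1) = 1
t6 = AND(t4, t5) = AND(1, 1) = 1
t7 = OR(t1, t6) = OR(0, 1) = 1
t8 = AND(t1, t7) = AND(0, 1) = 0
So t7 = 1 and t8 = 0.

x=1 y=0 z=1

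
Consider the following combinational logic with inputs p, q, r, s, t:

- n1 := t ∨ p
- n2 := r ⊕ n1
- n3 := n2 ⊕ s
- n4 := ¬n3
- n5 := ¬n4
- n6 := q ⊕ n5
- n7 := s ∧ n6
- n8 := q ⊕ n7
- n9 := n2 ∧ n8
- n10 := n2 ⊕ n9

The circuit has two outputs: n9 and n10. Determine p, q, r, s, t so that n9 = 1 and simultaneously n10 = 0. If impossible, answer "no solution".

p=0, q=1, r=1, s=0, t=0

Check with p=0, q=1, r=1, s=0, t=0:
n1 = t ∨ p = 0 ∨ 0 = 0
n2 = r ⊕ n1 = 1 ⊕ 0 = 1
n3 = n2 ⊕ s = 1 ⊕ 0 = 1
n4 = ¬n3 = ¬1 = 0
n5 = ¬n4 = ¬0 = 1
n6 = q ⊕ n5 = 1 ⊕ 1 = 0
n7 = s ∧ n6 = 0 ∧ 0 = 0
n8 = q ⊕ n7 = 1 ⊕ 0 = 1
n9 = n2 ∧ n8 = 1 ∧ 1 = 1
n10 = n2 ⊕ n9 = 1 ⊕ 1 = 0
So n9 = 1 and n10 = 0.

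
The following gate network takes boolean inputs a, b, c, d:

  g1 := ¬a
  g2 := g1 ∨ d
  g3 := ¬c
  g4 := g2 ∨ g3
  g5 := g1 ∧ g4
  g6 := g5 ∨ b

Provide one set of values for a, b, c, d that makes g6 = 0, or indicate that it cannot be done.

g6 = g5 ∨ b must be 0, so both g5 = 0 and b = 0.
Check with a=1, b=0, c=1, d=1:
g1 = ¬a = ¬1 = 0
g2 = g1 ∨ d = 0 ∨ 1 = 1
g3 = ¬c = ¬1 = 0
g4 = g2 ∨ g3 = 1 ∨ 0 = 1
g5 = g1 ∧ g4 = 0 ∧ 1 = 0
g6 = g5 ∨ b = 0 ∨ 0 = 0
So g6 = 0 as required.

a=1, b=0, c=1, d=1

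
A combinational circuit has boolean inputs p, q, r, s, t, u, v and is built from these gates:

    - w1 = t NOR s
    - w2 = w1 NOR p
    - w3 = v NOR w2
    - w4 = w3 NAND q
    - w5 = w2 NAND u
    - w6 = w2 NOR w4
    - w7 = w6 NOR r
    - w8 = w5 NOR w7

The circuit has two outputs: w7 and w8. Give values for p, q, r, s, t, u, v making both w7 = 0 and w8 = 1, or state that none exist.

p=0, q=1, r=1, s=0, t=1, u=1, v=0

Check with p=0, q=1, r=1, s=0, t=1, u=1, v=0:
w1 = t NOR s = 1 NOR 0 = 0
w2 = w1 NOR p = 0 NOR 0 = 1
w3 = v NOR w2 = 0 NOR 1 = 0
w4 = w3 NAND q = 0 NAND 1 = 1
w5 = w2 NAND u = 1 NAND 1 = 0
w6 = w2 NOR w4 = 1 NOR 1 = 0
w7 = w6 NOR r = 0 NOR 1 = 0
w8 = w5 NOR w7 = 0 NOR 0 = 1
So w7 = 0 and w8 = 1.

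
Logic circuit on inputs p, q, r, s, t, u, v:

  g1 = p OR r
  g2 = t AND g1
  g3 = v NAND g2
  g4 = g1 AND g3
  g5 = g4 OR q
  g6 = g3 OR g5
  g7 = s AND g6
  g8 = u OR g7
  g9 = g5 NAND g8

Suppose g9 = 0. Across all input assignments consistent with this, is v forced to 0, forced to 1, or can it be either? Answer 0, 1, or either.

either

Both values of v occur among assignments with g9 = 0:
  v=0: p=0, q=0, r=1, s=0, t=0, u=1, v=0
  v=1: p=0, q=0, r=1, s=0, t=0, u=1, v=1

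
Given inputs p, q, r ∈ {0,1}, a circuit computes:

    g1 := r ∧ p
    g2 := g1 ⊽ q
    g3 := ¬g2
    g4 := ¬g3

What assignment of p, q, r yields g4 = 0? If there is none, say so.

g4 = ¬g3 must be 0, so g3 = 1.
g3 = ¬g2 must be 1, so g2 = 0.
g2 = g1 ⊽ q must be 0, so at least one of g1, q is 1.
Check with p=1, q=1, r=0:
g1 = r ∧ p = 0 ∧ 1 = 0
g2 = g1 ⊽ q = 0 ⊽ 1 = 0
g3 = ¬g2 = ¬0 = 1
g4 = ¬g3 = ¬1 = 0
So g4 = 0 as required.

p=1, q=1, r=0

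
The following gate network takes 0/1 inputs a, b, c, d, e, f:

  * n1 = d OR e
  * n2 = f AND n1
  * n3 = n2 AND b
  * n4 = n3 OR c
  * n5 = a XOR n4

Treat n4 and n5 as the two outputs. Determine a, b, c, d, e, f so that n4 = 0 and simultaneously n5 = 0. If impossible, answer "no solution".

Check with a=0, b=1, c=0, d=0, e=0, f=1:
n1 = d OR e = 0 OR 0 = 0
n2 = f AND n1 = 1 AND 0 = 0
n3 = n2 AND b = 0 AND 1 = 0
n4 = n3 OR c = 0 OR 0 = 0
n5 = a XOR n4 = 0 XOR 0 = 0
So n4 = 0 and n5 = 0.

a=0, b=1, c=0, d=0, e=0, f=1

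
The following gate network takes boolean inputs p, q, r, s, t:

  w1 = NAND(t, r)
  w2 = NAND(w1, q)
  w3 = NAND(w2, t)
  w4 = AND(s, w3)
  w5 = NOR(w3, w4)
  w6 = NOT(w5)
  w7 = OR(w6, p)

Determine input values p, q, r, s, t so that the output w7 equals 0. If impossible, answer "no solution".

p=0, q=1, r=1, s=0, t=1

Check with p=0, q=1, r=1, s=0, t=1:
w1 = NAND(t, r) = NAND(1, 1) = 0
w2 = NAND(w1, q) = NAND(0, 1) = 1
w3 = NAND(w2, t) = NAND(1, 1) = 0
w4 = AND(s, w3) = AND(0, 0) = 0
w5 = NOR(w3, w4) = NOR(0, 0) = 1
w6 = NOT(w5) = NOT 1 = 0
w7 = OR(w6, p) = OR(0, 0) = 0
So w7 = 0 as required.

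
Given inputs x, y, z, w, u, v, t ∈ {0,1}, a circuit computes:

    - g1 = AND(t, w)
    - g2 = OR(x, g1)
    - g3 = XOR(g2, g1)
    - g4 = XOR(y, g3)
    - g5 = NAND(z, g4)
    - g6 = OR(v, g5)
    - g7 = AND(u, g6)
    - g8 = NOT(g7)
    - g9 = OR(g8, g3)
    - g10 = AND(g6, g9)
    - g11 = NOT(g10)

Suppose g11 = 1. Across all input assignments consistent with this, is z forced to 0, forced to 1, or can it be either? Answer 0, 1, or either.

either

Both values of z occur among assignments with g11 = 1:
  z=0: x=0, y=0, z=0, w=0, u=1, v=0, t=0
  z=1: x=0, y=0, z=1, w=0, u=1, v=0, t=0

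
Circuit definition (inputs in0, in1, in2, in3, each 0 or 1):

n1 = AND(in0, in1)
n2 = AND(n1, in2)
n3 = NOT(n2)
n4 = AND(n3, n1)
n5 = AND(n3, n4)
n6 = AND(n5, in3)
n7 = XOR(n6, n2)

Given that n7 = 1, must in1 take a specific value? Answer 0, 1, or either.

n7 = XOR(n6, n2) must be 1, so n6 and n2 differ.
Every assignment with n7 = 1 has in1 = 1; there are 3 such assignment(s).
  in0=1, in1=1, in2=0, in3=1
  in0=1, in1=1, in2=1, in3=0
  in0=1, in1=1, in2=1, in3=1

1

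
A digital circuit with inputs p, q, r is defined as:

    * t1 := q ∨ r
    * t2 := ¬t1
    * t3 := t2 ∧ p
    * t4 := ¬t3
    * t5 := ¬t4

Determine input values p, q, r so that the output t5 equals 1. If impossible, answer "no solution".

t5 = ¬t4 must be 1, so t4 = 0.
t4 = ¬t3 must be 0, so t3 = 1.
t3 = t2 ∧ p must be 1, so both t2 = 1 and p = 1.
Check with p=1, q=0, r=0:
t1 = q ∨ r = 0 ∨ 0 = 0
t2 = ¬t1 = ¬0 = 1
t3 = t2 ∧ p = 1 ∧ 1 = 1
t4 = ¬t3 = ¬1 = 0
t5 = ¬t4 = ¬0 = 1
So t5 = 1 as required.

p=1, q=0, r=0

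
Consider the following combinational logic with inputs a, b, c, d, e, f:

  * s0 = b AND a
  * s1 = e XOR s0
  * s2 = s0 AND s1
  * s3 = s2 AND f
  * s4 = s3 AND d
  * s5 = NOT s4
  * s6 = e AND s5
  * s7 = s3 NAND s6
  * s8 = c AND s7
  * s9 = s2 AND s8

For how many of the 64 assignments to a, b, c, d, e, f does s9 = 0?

60

s9 = s2 AND s8 must be 0, so at least one of s2, s8 is 0.
Enumerating the 64 input combinations, 60 give s9 = 0 and 4 give s9 = 1.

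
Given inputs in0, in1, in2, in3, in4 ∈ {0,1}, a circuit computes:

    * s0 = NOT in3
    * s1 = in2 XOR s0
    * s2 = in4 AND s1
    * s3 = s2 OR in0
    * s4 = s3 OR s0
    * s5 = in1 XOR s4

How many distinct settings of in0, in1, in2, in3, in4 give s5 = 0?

16

s5 = in1 XOR s4 must be 0, so in1 and s4 are equal.
Enumerating the 32 input combinations, 16 give s5 = 0 and 16 give s5 = 1.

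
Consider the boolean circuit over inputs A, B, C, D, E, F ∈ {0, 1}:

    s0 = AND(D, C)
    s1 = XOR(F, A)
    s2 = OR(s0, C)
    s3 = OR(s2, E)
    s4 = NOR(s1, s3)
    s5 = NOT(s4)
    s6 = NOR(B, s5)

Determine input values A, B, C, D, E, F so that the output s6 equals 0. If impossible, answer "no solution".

A=0 B=0 C=1 D=1 E=1 F=1

s6 = NOR(B, s5) must be 0, so at least one of B, s5 is 1.
Check with A=0 B=0 C=1 D=1 E=1 F=1:
s0 = AND(D, C) = AND(1, 1) = 1
s1 = XOR(F, A) = XOR(1, 0) = 1
s2 = OR(s0, C) = OR(1, 1) = 1
s3 = OR(s2, E) = OR(1, 1) = 1
s4 = NOR(s1, s3) = NOR(1, 1) = 0
s5 = NOT(s4) = NOT 0 = 1
s6 = NOR(B, s5) = NOR(0, 1) = 0
So s6 = 0 as required.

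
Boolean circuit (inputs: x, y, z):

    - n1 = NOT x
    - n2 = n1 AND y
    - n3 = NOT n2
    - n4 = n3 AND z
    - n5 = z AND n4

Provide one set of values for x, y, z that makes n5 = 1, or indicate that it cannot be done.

n5 = z AND n4 must be 1, so both z = 1 and n4 = 1.
n4 = n3 AND z must be 1, so both n3 = 1 and z = 1.
Check with x=1, y=0, z=1:
n1 = NOT x = NOT 1 = 0
n2 = n1 AND y = 0 AND 0 = 0
n3 = NOT n2 = NOT 0 = 1
n4 = n3 AND z = 1 AND 1 = 1
n5 = z AND n4 = 1 AND 1 = 1
So n5 = 1 as required.

x=1, y=0, z=1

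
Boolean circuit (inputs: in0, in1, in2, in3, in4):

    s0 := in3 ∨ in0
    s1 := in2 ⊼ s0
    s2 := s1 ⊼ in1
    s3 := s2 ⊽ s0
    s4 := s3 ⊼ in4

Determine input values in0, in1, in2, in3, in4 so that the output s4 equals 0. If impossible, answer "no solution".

s4 = s3 ⊼ in4 must be 0, so both s3 = 1 and in4 = 1.
Check with in0=0, in1=1, in2=0, in3=0, in4=1:
s0 = in3 ∨ in0 = 0 ∨ 0 = 0
s1 = in2 ⊼ s0 = 0 ⊼ 0 = 1
s2 = s1 ⊼ in1 = 1 ⊼ 1 = 0
s3 = s2 ⊽ s0 = 0 ⊽ 0 = 1
s4 = s3 ⊼ in4 = 1 ⊼ 1 = 0
So s4 = 0 as required.

in0=0, in1=1, in2=0, in3=0, in4=1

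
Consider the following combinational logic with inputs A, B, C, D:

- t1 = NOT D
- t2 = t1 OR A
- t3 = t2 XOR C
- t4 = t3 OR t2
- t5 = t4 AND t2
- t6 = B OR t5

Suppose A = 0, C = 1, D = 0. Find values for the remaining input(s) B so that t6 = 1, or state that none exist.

Check with A = 0, C = 1, D = 0 and B=0:
t1 = NOT D = NOT 0 = 1
t2 = t1 OR A = 1 OR 0 = 1
t3 = t2 XOR C = 1 XOR 1 = 0
t4 = t3 OR t2 = 0 OR 1 = 1
t5 = t4 AND t2 = 1 AND 1 = 1
t6 = B OR t5 = 0 OR 1 = 1
So t6 = 1.

B=0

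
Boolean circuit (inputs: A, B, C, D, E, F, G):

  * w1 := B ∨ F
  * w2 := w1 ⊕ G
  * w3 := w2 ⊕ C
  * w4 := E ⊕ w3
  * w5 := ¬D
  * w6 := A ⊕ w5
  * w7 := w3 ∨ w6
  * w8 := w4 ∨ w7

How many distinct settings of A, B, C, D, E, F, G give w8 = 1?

112

w8 = w4 ∨ w7 must be 1, so at least one of w4, w7 is 1.
Enumerating the 128 input combinations, 112 give w8 = 1 and 16 give w8 = 0.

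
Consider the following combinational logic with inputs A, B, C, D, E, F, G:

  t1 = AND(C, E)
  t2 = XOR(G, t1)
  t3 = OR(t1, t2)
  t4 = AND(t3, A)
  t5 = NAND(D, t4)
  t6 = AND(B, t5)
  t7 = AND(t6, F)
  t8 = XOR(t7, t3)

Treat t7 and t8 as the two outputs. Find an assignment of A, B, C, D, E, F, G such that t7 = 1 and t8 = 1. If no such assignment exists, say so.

Check with A=1, B=1, C=0, D=1, E=1, F=1, G=0:
t1 = AND(C, E) = AND(0, 1) = 0
t2 = XOR(G, t1) = XOR(0, 0) = 0
t3 = OR(t1, t2) = OR(0, 0) = 0
t4 = AND(t3, A) = AND(0, 1) = 0
t5 = NAND(D, t4) = NAND(1, 0) = 1
t6 = AND(B, t5) = AND(1, 1) = 1
t7 = AND(t6, F) = AND(1, 1) = 1
t8 = XOR(t7, t3) = XOR(1, 0) = 1
So t7 = 1 and t8 = 1.

A=1, B=1, C=0, D=1, E=1, F=1, G=0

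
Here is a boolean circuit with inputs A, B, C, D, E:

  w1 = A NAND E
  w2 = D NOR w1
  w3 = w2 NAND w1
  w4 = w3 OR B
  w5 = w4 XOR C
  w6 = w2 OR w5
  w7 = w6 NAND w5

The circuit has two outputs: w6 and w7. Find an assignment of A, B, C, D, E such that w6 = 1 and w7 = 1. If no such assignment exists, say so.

A=1, B=1, C=1, D=0, E=1

Check with A=1, B=1, C=1, D=0, E=1:
w1 = A NAND E = 1 NAND 1 = 0
w2 = D NOR w1 = 0 NOR 0 = 1
w3 = w2 NAND w1 = 1 NAND 0 = 1
w4 = w3 OR B = 1 OR 1 = 1
w5 = w4 XOR C = 1 XOR 1 = 0
w6 = w2 OR w5 = 1 OR 0 = 1
w7 = w6 NAND w5 = 1 NAND 0 = 1
So w6 = 1 and w7 = 1.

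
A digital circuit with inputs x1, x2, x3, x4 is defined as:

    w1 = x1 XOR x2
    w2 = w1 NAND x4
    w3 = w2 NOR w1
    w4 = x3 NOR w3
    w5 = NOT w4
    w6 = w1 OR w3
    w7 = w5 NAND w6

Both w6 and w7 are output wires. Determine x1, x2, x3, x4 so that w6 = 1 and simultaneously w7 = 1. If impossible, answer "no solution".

x1=1, x2=0, x3=0, x4=0

Check with x1=1, x2=0, x3=0, x4=0:
w1 = x1 XOR x2 = 1 XOR 0 = 1
w2 = w1 NAND x4 = 1 NAND 0 = 1
w3 = w2 NOR w1 = 1 NOR 1 = 0
w4 = x3 NOR w3 = 0 NOR 0 = 1
w5 = NOT w4 = NOT 1 = 0
w6 = w1 OR w3 = 1 OR 0 = 1
w7 = w5 NAND w6 = 0 NAND 1 = 1
So w6 = 1 and w7 = 1.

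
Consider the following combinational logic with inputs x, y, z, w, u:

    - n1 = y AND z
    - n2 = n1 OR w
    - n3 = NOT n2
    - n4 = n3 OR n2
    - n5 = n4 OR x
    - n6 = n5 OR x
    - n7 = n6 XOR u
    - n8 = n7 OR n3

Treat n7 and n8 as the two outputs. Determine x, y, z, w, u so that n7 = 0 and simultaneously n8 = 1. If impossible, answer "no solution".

Check with x=1, y=1, z=0, w=0, u=1:
n1 = y AND z = 1 AND 0 = 0
n2 = n1 OR w = 0 OR 0 = 0
n3 = NOT n2 = NOT 0 = 1
n4 = n3 OR n2 = 1 OR 0 = 1
n5 = n4 OR x = 1 OR 1 = 1
n6 = n5 OR x = 1 OR 1 = 1
n7 = n6 XOR u = 1 XOR 1 = 0
n8 = n7 OR n3 = 0 OR 1 = 1
So n7 = 0 and n8 = 1.

x=1, y=1, z=0, w=0, u=1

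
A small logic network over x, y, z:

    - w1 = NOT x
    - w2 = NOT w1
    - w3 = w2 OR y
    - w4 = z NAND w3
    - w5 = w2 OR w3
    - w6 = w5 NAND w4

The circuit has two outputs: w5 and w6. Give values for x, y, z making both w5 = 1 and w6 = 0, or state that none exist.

Check with x=1, y=1, z=0:
w1 = NOT x = NOT 1 = 0
w2 = NOT w1 = NOT 0 = 1
w3 = w2 OR y = 1 OR 1 = 1
w4 = z NAND w3 = 0 NAND 1 = 1
w5 = w2 OR w3 = 1 OR 1 = 1
w6 = w5 NAND w4 = 1 NAND 1 = 0
So w5 = 1 and w6 = 0.

x=1, y=1, z=0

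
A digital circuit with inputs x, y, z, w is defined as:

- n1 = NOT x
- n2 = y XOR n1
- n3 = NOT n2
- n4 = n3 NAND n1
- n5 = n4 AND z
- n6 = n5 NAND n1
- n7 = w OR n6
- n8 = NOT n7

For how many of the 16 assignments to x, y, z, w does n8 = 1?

n8 = NOT n7 must be 1, so n7 = 0.
n7 = w OR n6 must be 0, so both w = 0 and n6 = 0.
n6 = n5 NAND n1 must be 0, so both n5 = 1 and n1 = 1.
Satisfying assignments:
  x=0, y=0, z=1, w=0

1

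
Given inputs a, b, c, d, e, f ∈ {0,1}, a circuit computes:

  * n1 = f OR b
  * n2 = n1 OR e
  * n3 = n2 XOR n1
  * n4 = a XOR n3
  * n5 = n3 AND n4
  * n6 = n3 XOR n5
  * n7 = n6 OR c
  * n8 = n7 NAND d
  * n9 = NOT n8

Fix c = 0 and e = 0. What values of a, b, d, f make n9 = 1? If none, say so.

no solution exists

With c = 0 and e = 0 fixed, none of the 16 settings of a, b, d, f give n9 = 1.
For example, with a=1, b=1, d=0, f=1:
n1 = f OR b = 1 OR 1 = 1
n2 = n1 OR e = 1 OR 0 = 1
n3 = n2 XOR n1 = 1 XOR 1 = 0
n4 = a XOR n3 = 1 XOR 0 = 1
n5 = n3 AND n4 = 0 AND 1 = 0
n6 = n3 XOR n5 = 0 XOR 0 = 0
n7 = n6 OR c = 0 OR 0 = 0
n8 = n7 NAND d = 0 NAND 0 = 1
n9 = NOT n8 = NOT 1 = 0
giving n9 = 0 ≠ 1.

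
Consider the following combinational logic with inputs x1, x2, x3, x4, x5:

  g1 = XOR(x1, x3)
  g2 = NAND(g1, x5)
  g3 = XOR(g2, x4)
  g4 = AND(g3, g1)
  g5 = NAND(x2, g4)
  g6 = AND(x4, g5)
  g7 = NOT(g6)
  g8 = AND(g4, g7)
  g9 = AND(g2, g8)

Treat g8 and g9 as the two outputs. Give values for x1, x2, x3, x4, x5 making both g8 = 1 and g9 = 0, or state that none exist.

x1=1 x2=1 x3=0 x4=1 x5=1

Check with x1=1 x2=1 x3=0 x4=1 x5=1:
g1 = XOR(x1, x3) = XOR(1, 0) = 1
g2 = NAND(g1, x5) = NAND(1, 1) = 0
g3 = XOR(g2, x4) = XOR(0, 1) = 1
g4 = AND(g3, g1) = AND(1, 1) = 1
g5 = NAND(x2, g4) = NAND(1, 1) = 0
g6 = AND(x4, g5) = AND(1, 0) = 0
g7 = NOT(g6) = NOT 0 = 1
g8 = AND(g4, g7) = AND(1, 1) = 1
g9 = AND(g2, g8) = AND(0, 1) = 0
So g8 = 1 and g9 = 0.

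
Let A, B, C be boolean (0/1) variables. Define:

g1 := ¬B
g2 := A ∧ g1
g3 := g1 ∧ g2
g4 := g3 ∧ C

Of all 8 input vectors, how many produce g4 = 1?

g4 = g3 ∧ C must be 1, so both g3 = 1 and C = 1.
g3 = g1 ∧ g2 must be 1, so both g1 = 1 and g2 = 1.
g1 = ¬B must be 1, so B = 0.
Satisfying assignments:
  A=1, B=0, C=1

1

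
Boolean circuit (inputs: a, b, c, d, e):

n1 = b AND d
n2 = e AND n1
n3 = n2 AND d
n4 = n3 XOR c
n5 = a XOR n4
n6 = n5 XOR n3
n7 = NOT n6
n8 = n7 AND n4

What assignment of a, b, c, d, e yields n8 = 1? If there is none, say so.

n8 = n7 AND n4 must be 1, so both n7 = 1 and n4 = 1.
n7 = NOT n6 must be 1, so n6 = 0.
Check with a=1, b=0, c=1, d=1, e=1:
n1 = b AND d = 0 AND 1 = 0
n2 = e AND n1 = 1 AND 0 = 0
n3 = n2 AND d = 0 AND 1 = 0
n4 = n3 XOR c = 0 XOR 1 = 1
n5 = a XOR n4 = 1 XOR 1 = 0
n6 = n5 XOR n3 = 0 XOR 0 = 0
n7 = NOT n6 = NOT 0 = 1
n8 = n7 AND n4 = 1 AND 1 = 1
So n8 = 1 as required.

a=1, b=0, c=1, d=1, e=1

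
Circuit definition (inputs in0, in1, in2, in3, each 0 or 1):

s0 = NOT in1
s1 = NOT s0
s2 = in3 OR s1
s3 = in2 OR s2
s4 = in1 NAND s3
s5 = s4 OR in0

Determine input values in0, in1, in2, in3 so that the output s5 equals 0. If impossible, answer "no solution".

s5 = s4 OR in0 must be 0, so both s4 = 0 and in0 = 0.
s4 = in1 NAND s3 must be 0, so both in1 = 1 and s3 = 1.
s3 = in2 OR s2 must be 1, so at least one of in2, s2 is 1.
Check with in0=0, in1=1, in2=0, in3=0:
s0 = NOT in1 = NOT 1 = 0
s1 = NOT s0 = NOT 0 = 1
s2 = in3 OR s1 = 0 OR 1 = 1
s3 = in2 OR s2 = 0 OR 1 = 1
s4 = in1 NAND s3 = 1 NAND 1 = 0
s5 = s4 OR in0 = 0 OR 0 = 0
So s5 = 0 as required.

in0=0, in1=1, in2=0, in3=0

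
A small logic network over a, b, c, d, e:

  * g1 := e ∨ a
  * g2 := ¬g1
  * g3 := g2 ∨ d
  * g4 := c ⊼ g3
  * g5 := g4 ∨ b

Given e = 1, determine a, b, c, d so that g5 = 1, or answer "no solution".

a=1, b=0, c=0, d=1

g5 = g4 ∨ b must be 1, so at least one of g4, b is 1.
Check with e = 1 and a=1, b=0, c=0, d=1:
g1 = e ∨ a = 1 ∨ 1 = 1
g2 = ¬g1 = ¬1 = 0
g3 = g2 ∨ d = 0 ∨ 1 = 1
g4 = c ⊼ g3 = 0 ⊼ 1 = 1
g5 = g4 ∨ b = 1 ∨ 0 = 1
So g5 = 1.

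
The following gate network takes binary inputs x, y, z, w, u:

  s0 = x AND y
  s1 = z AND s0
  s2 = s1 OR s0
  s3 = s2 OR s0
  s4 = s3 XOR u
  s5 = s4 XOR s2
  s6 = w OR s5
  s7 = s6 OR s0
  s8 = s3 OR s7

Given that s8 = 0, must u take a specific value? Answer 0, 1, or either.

0

s8 = s3 OR s7 must be 0, so both s3 = 0 and s7 = 0.
s3 = s2 OR s0 must be 0, so both s2 = 0 and s0 = 0.
Every assignment with s8 = 0 has u = 0; there are 6 such assignment(s).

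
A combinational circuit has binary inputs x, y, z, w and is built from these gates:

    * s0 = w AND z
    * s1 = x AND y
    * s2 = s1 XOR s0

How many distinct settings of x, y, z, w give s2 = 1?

6

s2 = s1 XOR s0 must be 1, so s1 and s0 differ.
Satisfying assignments:
  x=0, y=0, z=1, w=1
  x=0, y=1, z=1, w=1
  x=1, y=0, z=1, w=1
  x=1, y=1, z=0, w=0
  x=1, y=1, z=0, w=1
  x=1, y=1, z=1, w=0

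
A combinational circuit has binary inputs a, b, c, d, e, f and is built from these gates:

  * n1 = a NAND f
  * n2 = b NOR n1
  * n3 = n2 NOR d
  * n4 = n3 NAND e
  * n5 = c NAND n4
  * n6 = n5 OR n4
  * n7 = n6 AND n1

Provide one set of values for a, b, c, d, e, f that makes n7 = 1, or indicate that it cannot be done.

n7 = n6 AND n1 must be 1, so both n6 = 1 and n1 = 1.
n6 = n5 OR n4 must be 1, so at least one of n5, n4 is 1.
Check with a=0, b=0, c=0, d=1, e=0, f=0:
n1 = a NAND f = 0 NAND 0 = 1
n2 = b NOR n1 = 0 NOR 1 = 0
n3 = n2 NOR d = 0 NOR 1 = 0
n4 = n3 NAND e = 0 NAND 0 = 1
n5 = c NAND n4 = 0 NAND 1 = 1
n6 = n5 OR n4 = 1 OR 1 = 1
n7 = n6 AND n1 = 1 AND 1 = 1
So n7 = 1 as required.

a=0, b=0, c=0, d=1, e=0, f=0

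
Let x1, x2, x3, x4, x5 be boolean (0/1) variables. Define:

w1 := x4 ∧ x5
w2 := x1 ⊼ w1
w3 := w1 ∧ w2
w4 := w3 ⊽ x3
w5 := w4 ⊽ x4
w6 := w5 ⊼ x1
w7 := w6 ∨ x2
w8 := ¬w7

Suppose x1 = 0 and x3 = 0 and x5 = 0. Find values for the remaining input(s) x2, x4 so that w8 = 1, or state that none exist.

With x1 = 0 and x3 = 0 and x5 = 0 fixed, none of the 4 settings of x2, x4 give w8 = 1.
For example, with x2=0, x4=0:
w1 = x4 ∧ x5 = 0 ∧ 0 = 0
w2 = x1 ⊼ w1 = 0 ⊼ 0 = 1
w3 = w1 ∧ w2 = 0 ∧ 1 = 0
w4 = w3 ⊽ x3 = 0 ⊽ 0 = 1
w5 = w4 ⊽ x4 = 1 ⊽ 0 = 0
w6 = w5 ⊼ x1 = 0 ⊼ 0 = 1
w7 = w6 ∨ x2 = 1 ∨ 0 = 1
w8 = ¬w7 = ¬1 = 0
giving w8 = 0 ≠ 1.

no solution exists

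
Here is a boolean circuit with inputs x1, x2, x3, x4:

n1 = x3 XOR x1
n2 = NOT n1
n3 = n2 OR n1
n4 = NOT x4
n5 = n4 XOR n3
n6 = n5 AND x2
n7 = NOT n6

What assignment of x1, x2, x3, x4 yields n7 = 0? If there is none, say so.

n7 = NOT n6 must be 0, so n6 = 1.
n6 = n5 AND x2 must be 1, so both n5 = 1 and x2 = 1.
n5 = n4 XOR n3 must be 1, so n4 and n3 differ.
Check with x1=1, x2=1, x3=0, x4=1:
n1 = x3 XOR x1 = 0 XOR 1 = 1
n2 = NOT n1 = NOT 1 = 0
n3 = n2 OR n1 = 0 OR 1 = 1
n4 = NOT x4 = NOT 1 = 0
n5 = n4 XOR n3 = 0 XOR 1 = 1
n6 = n5 AND x2 = 1 AND 1 = 1
n7 = NOT n6 = NOT 1 = 0
So n7 = 0 as required.

x1=1, x2=1, x3=0, x4=1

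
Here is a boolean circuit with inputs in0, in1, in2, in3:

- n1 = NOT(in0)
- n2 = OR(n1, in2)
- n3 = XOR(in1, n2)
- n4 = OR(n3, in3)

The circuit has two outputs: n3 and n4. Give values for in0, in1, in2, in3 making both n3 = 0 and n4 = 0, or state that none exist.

Check with in0=0, in1=1, in2=0, in3=0:
n1 = NOT(in0) = NOT 0 = 1
n2 = OR(n1, in2) = OR(1, 0) = 1
n3 = XOR(in1, n2) = XOR(1, 1) = 0
n4 = OR(n3, in3) = OR(0, 0) = 0
So n3 = 0 and n4 = 0.

in0=0, in1=1, in2=0, in3=0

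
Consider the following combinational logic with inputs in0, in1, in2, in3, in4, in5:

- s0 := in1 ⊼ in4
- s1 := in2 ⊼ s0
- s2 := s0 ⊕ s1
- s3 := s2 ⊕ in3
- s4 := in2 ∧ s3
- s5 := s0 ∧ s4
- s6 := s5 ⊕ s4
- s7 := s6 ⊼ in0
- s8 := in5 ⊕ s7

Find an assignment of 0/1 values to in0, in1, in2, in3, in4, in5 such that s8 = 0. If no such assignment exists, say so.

in0=1, in1=1, in2=0, in3=1, in4=1, in5=1

Check with in0=1, in1=1, in2=0, in3=1, in4=1, in5=1:
s0 = in1 ⊼ in4 = 1 ⊼ 1 = 0
s1 = in2 ⊼ s0 = 0 ⊼ 0 = 1
s2 = s0 ⊕ s1 = 0 ⊕ 1 = 1
s3 = s2 ⊕ in3 = 1 ⊕ 1 = 0
s4 = in2 ∧ s3 = 0 ∧ 0 = 0
s5 = s0 ∧ s4 = 0 ∧ 0 = 0
s6 = s5 ⊕ s4 = 0 ⊕ 0 = 0
s7 = s6 ⊼ in0 = 0 ⊼ 1 = 1
s8 = in5 ⊕ s7 = 1 ⊕ 1 = 0
So s8 = 0 as required.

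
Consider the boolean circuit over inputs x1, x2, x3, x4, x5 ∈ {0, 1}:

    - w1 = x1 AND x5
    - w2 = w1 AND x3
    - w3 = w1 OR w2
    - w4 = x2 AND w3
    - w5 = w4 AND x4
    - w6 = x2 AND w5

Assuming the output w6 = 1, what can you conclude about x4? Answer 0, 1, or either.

1

w6 = x2 AND w5 must be 1, so both x2 = 1 and w5 = 1.
Every assignment with w6 = 1 has x4 = 1; there are 2 such assignment(s).
  x1=1, x2=1, x3=0, x4=1, x5=1
  x1=1, x2=1, x3=1, x4=1, x5=1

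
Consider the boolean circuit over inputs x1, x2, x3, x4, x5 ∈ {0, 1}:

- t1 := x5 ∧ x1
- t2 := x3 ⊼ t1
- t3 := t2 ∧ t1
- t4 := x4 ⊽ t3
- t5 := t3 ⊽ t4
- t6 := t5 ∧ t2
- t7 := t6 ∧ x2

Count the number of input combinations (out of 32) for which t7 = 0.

26

t7 = t6 ∧ x2 must be 0, so at least one of t6, x2 is 0.
Enumerating the 32 input combinations, 26 give t7 = 0 and 6 give t7 = 1.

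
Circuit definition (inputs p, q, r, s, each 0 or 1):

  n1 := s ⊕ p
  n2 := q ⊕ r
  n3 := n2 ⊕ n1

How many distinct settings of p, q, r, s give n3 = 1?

8

n3 = n2 ⊕ n1 must be 1, so n2 and n1 differ.
Enumerating the 16 input combinations, 8 give n3 = 1 and 8 give n3 = 0.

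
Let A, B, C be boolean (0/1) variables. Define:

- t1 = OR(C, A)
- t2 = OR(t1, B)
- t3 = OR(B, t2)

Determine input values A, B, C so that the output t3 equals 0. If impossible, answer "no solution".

t3 = OR(B, t2) must be 0, so both B = 0 and t2 = 0.
Check with A=0 B=0 C=0:
t1 = OR(C, A) = OR(0, 0) = 0
t2 = OR(t1, B) = OR(0, 0) = 0
t3 = OR(B, t2) = OR(0, 0) = 0
So t3 = 0 as required.

A=0 B=0 C=0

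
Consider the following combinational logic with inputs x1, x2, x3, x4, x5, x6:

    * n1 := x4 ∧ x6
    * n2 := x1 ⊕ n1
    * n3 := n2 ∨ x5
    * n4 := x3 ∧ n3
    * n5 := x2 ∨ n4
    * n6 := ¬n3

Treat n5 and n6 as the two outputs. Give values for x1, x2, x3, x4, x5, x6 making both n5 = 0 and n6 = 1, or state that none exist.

Check with x1=0, x2=0, x3=1, x4=0, x5=0, x6=0:
n1 = x4 ∧ x6 = 0 ∧ 0 = 0
n2 = x1 ⊕ n1 = 0 ⊕ 0 = 0
n3 = n2 ∨ x5 = 0 ∨ 0 = 0
n4 = x3 ∧ n3 = 1 ∧ 0 = 0
n5 = x2 ∨ n4 = 0 ∨ 0 = 0
n6 = ¬n3 = ¬0 = 1
So n5 = 0 and n6 = 1.

x1=0, x2=0, x3=1, x4=0, x5=0, x6=0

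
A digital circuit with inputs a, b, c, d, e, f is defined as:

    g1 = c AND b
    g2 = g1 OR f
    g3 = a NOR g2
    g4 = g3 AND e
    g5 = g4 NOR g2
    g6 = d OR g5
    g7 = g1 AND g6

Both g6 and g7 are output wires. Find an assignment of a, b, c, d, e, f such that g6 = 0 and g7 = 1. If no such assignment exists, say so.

Across all 64 input combinations, none give both g6 = 0 and g7 = 1.

no solution exists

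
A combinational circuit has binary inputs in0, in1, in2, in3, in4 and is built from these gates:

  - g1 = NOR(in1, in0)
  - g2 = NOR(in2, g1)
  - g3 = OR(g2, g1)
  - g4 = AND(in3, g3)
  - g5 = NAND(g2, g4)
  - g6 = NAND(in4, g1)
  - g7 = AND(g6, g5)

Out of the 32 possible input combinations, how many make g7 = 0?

10

g7 = AND(g6, g5) must be 0, so at least one of g6, g5 is 0.
Enumerating the 32 input combinations, 10 give g7 = 0 and 22 give g7 = 1.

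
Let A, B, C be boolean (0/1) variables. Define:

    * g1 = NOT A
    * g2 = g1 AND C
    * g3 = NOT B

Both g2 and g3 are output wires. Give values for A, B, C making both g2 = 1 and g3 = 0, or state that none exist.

A=0 B=1 C=1

Check with A=0 B=1 C=1:
g1 = NOT A = NOT 0 = 1
g2 = g1 AND C = 1 AND 1 = 1
g3 = NOT B = NOT 1 = 0
So g2 = 1 and g3 = 0.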